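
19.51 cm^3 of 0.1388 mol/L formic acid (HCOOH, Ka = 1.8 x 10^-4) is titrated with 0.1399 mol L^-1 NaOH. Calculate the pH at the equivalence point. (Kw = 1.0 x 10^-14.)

n(HCOOH) = 0.1388 x 0.01951 = 0.002708 mol; V(NaOH) at equivalence = 0.002708/0.1399 = 0.01936 L.
At equivalence all the acid is converted to HCOO-; total volume = 0.01951 + 0.01936 = 0.03887 L, so [HCOO-] = 0.002708/0.03887 = 0.06967 M.
Kb = Kw/Ka = 1.0e-14 / 1.8 x 10^-4 = 5.56e-11.
[OH^-] = sqrt(Kb x [HCOO-]) = sqrt(5.56e-11 x 0.06967) = 1.97e-6 M.
pOH = 5.71, so pH = 14.00 - 5.71 = 8.29.

8.29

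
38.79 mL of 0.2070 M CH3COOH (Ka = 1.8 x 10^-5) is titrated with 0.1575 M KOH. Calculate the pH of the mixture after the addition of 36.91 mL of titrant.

Initial n(CH3COOH) = 0.2070 x 0.03879 = 0.008030 mol.
n(KOH) added = 0.1575 x 0.03691 = 0.005813 mol, converting that many moles of CH3COOH to CH3COO-.
Remaining n(CH3COOH) = 0.002216 mol; n(CH3COO-) = 0.005813 mol.
By Henderson-Hasselbalch, pH = pKa + log([A^-]/[HA]) = 4.74 + log(0.005813/0.002216) = 4.74 + (+0.42) = 5.16.

5.16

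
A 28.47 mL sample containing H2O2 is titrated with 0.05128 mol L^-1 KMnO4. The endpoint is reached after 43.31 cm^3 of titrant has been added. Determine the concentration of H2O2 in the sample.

n(KMnO4) = 0.05128 x 0.04331 = 0.002221 mol.
From the balanced equation, 2 mol KMnO4 reacts with 5 mol H2O2, so n(H2O2) = 0.002221 x 5/2 = 0.005552 mol.
[H2O2] = 0.005552 / 0.02847 L = 0.195 M.

0.195 M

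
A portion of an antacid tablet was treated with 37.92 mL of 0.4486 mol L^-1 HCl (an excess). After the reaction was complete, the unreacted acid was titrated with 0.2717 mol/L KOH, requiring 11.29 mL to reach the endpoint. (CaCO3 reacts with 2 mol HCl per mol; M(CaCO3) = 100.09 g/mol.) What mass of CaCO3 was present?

0.698 g

Total n(HCl) added = 0.4486 x 0.03792 = 0.01701 mol.
n(KOH) used = 0.2717 x 0.01129 = 0.003067 mol, which equals the excess n(HCl).
So n(HCl) consumed by the sample = 0.01701 - 0.003067 = 0.01394 mol.
n(CaCO3) = 0.01394 / 2 = 0.006972 mol.
mass = 0.006972 mol x 100.09 g/mol = 0.698 g.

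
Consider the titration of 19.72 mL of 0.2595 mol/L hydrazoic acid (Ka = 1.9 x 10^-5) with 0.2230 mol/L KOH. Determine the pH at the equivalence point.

8.90

n(HN3) = 0.2595 x 0.01972 = 0.005117 mol; V(KOH) at equivalence = 0.005117/0.2230 = 0.02295 L.
At equivalence all the acid is converted to N3-; total volume = 0.01972 + 0.02295 = 0.04267 L, so [N3-] = 0.005117/0.04267 = 0.1199 M.
Kb = Kw/Ka = 1.0e-14 / 1.9 x 10^-5 = 5.26e-10.
[OH^-] = sqrt(Kb x [N3-]) = sqrt(5.26e-10 x 0.1199) = 7.95e-6 M.
pOH = 5.10, so pH = 14.00 - 5.10 = 8.90.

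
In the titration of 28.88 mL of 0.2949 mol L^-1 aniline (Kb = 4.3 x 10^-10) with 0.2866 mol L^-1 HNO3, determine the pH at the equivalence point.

n(C6H5NH2) = 0.2949 x 0.02888 = 0.008517 mol; V(HNO3) at equivalence = 0.008517/0.2866 = 0.02972 L.
At equivalence the base is fully converted to C6H5NH3+; total volume = 0.05860 L, so [C6H5NH3+] = 0.008517/0.05860 = 0.1453 M.
Ka(C6H5NH3+) = Kw/Kb = 1.0e-14 / 4.3 x 10^-10 = 2.33e-5.
[H^+] = sqrt(Ka x [C6H5NH3+]) = sqrt(2.33e-5 x 0.1453) = 0.00184 M.
pH = -log(0.00184) = 2.74.

2.74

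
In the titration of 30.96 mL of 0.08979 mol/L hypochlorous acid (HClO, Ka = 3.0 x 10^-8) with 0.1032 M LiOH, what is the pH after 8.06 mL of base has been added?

Initial n(HClO) = 0.08979 x 0.03096 = 0.002780 mol.
n(LiOH) added = 0.1032 x 0.008060 = 0.0008318 mol, converting that many moles of HClO to ClO-.
Remaining n(HClO) = 0.001948 mol; n(ClO-) = 0.0008318 mol.
By Henderson-Hasselbalch, pH = pKa + log([A^-]/[HA]) = 7.52 + log(0.0008318/0.001948) = 7.52 + (-0.37) = 7.15.

7.15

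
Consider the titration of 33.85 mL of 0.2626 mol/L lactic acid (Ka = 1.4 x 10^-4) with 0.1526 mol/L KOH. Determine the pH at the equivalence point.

8.42

n(HC3H5O3) = 0.2626 x 0.03385 = 0.008889 mol; V(KOH) at equivalence = 0.008889/0.1526 = 0.05825 L.
At equivalence all the acid is converted to C3H5O3-; total volume = 0.03385 + 0.05825 = 0.09210 L, so [C3H5O3-] = 0.008889/0.09210 = 0.09651 M.
Kb = Kw/Ka = 1.0e-14 / 1.4 x 10^-4 = 7.14e-11.
[OH^-] = sqrt(Kb x [C3H5O3-]) = sqrt(7.14e-11 x 0.09651) = 2.63e-6 M.
pOH = 5.58, so pH = 14.00 - 5.58 = 8.42.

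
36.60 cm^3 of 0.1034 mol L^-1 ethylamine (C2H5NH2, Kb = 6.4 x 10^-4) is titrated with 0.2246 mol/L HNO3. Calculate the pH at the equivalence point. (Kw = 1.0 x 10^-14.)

5.98

n(C2H5NH2) = 0.1034 x 0.03660 = 0.003784 mol; V(HNO3) at equivalence = 0.003784/0.2246 = 0.01685 L.
At equivalence the base is fully converted to C2H5NH3+; total volume = 0.05345 L, so [C2H5NH3+] = 0.003784/0.05345 = 0.07080 M.
Ka(C2H5NH3+) = Kw/Kb = 1.0e-14 / 6.4 x 10^-4 = 1.56e-11.
[H^+] = sqrt(Ka x [C2H5NH3+]) = sqrt(1.56e-11 x 0.07080) = 1.05e-6 M.
pH = -log(1.05e-6) = 5.98.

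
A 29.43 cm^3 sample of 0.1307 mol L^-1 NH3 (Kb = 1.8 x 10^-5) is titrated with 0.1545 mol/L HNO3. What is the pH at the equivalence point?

n(NH3) = 0.1307 x 0.02943 = 0.003847 mol; V(HNO3) at equivalence = 0.003847/0.1545 = 0.02490 L.
At equivalence the base is fully converted to NH4+; total volume = 0.05433 L, so [NH4+] = 0.003847/0.05433 = 0.07080 M.
Ka(NH4+) = Kw/Kb = 1.0e-14 / 1.8 x 10^-5 = 5.56e-10.
[H^+] = sqrt(Ka x [NH4+]) = sqrt(5.56e-10 x 0.07080) = 6.27e-6 M.
pH = -log(6.27e-6) = 5.20.

5.20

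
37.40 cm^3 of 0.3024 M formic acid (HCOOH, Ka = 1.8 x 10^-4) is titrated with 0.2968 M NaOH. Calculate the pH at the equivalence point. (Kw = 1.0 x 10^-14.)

8.46

n(HCOOH) = 0.3024 x 0.03740 = 0.01131 mol; V(NaOH) at equivalence = 0.01131/0.2968 = 0.03811 L.
At equivalence all the acid is converted to HCOO-; total volume = 0.03740 + 0.03811 = 0.07551 L, so [HCOO-] = 0.01131/0.07551 = 0.1498 M.
Kb = Kw/Ka = 1.0e-14 / 1.8 x 10^-4 = 5.56e-11.
[OH^-] = sqrt(Kb x [HCOO-]) = sqrt(5.56e-11 x 0.1498) = 2.88e-6 M.
pOH = 5.54, so pH = 14.00 - 5.54 = 8.46.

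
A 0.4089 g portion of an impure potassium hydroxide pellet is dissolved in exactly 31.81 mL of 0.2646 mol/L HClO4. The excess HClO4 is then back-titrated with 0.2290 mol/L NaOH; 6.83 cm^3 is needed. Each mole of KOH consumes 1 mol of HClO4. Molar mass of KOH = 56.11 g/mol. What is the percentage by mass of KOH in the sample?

Total n(HClO4) added = 0.2646 x 0.03181 = 0.008417 mol.
n(NaOH) used = 0.2290 x 0.006830 = 0.001564 mol, which equals the excess n(HClO4).
So n(HClO4) consumed by the sample = 0.008417 - 0.001564 = 0.006853 mol.
n(KOH) = 0.006853 / 1 = 0.006853 mol.
mass KOH = 0.006853 x 56.11 = 0.3845 g, so %KOH = 0.3845/0.4089 x 100 = 94.0%.

94.0%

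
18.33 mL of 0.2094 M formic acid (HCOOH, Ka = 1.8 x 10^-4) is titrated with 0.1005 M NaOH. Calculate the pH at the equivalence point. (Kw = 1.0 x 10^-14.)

n(HCOOH) = 0.2094 x 0.01833 = 0.003838 mol; V(NaOH) at equivalence = 0.003838/0.1005 = 0.03819 L.
At equivalence all the acid is converted to HCOO-; total volume = 0.01833 + 0.03819 = 0.05652 L, so [HCOO-] = 0.003838/0.05652 = 0.06791 M.
Kb = Kw/Ka = 1.0e-14 / 1.8 x 10^-4 = 5.56e-11.
[OH^-] = sqrt(Kb x [HCOO-]) = sqrt(5.56e-11 x 0.06791) = 1.94e-6 M.
pOH = 5.71, so pH = 14.00 - 5.71 = 8.29.

8.29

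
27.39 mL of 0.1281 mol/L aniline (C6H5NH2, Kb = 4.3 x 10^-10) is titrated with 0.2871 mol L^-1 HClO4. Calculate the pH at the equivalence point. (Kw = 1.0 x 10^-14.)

2.84

n(C6H5NH2) = 0.1281 x 0.02739 = 0.003509 mol; V(HClO4) at equivalence = 0.003509/0.2871 = 0.01222 L.
At equivalence the base is fully converted to C6H5NH3+; total volume = 0.03961 L, so [C6H5NH3+] = 0.003509/0.03961 = 0.08858 M.
Ka(C6H5NH3+) = Kw/Kb = 1.0e-14 / 4.3 x 10^-10 = 2.33e-5.
[H^+] = sqrt(Ka x [C6H5NH3+]) = sqrt(2.33e-5 x 0.08858) = 0.00144 M.
pH = -log(0.00144) = 2.84.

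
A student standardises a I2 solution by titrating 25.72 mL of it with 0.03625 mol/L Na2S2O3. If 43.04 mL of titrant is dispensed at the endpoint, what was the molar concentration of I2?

0.0303 M

n(Na2S2O3) = 0.03625 x 0.04304 = 0.001560 mol.
From the balanced equation, 2 mol Na2S2O3 reacts with 1 mol I2, so n(I2) = 0.001560 x 1/2 = 0.0007801 mol.
[I2] = 0.0007801 / 0.02572 L = 0.0303 M.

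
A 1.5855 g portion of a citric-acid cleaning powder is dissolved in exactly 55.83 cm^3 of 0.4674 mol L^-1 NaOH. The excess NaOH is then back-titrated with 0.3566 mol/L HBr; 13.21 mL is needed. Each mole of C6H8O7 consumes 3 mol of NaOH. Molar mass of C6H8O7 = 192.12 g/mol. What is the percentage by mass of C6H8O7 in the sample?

86.4%

Total n(NaOH) added = 0.4674 x 0.05583 = 0.02609 mol.
n(HBr) used = 0.3566 x 0.01321 = 0.004711 mol, which equals the excess n(NaOH).
So n(NaOH) consumed by the sample = 0.02609 - 0.004711 = 0.02138 mol.
n(C6H8O7) = 0.02138 / 3 = 0.007128 mol.
mass C6H8O7 = 0.007128 x 192.12 = 1.369 g, so %C6H8O7 = 1.369/1.5855 x 100 = 86.4%.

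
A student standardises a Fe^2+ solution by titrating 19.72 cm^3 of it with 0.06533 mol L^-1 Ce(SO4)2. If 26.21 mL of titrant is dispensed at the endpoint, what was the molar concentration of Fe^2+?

0.0868 M

n(Ce(SO4)2) = 0.06533 x 0.02621 = 0.001712 mol.
From the balanced equation, 1 mol Ce(SO4)2 reacts with 1 mol Fe^2+, so n(Fe^2+) = 0.001712 x 1/1 = 0.001712 mol.
[Fe^2+] = 0.001712 / 0.01972 L = 0.0868 M.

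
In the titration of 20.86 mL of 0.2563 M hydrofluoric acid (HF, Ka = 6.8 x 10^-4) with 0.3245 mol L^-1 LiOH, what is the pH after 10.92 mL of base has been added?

Initial n(HF) = 0.2563 x 0.02086 = 0.005346 mol.
n(LiOH) added = 0.3245 x 0.01092 = 0.003544 mol, converting that many moles of HF to F-.
Remaining n(HF) = 0.001803 mol; n(F-) = 0.003544 mol.
By Henderson-Hasselbalch, pH = pKa + log([A^-]/[HA]) = 3.17 + log(0.003544/0.001803) = 3.17 + (+0.29) = 3.46.

3.46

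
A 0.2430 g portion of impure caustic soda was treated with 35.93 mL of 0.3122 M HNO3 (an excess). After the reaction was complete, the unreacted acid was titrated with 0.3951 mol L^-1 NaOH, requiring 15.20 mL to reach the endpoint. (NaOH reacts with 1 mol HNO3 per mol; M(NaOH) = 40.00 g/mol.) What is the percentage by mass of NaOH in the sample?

Total n(HNO3) added = 0.3122 x 0.03593 = 0.01122 mol.
n(NaOH) used = 0.3951 x 0.01520 = 0.006006 mol, which equals the excess n(HNO3).
So n(HNO3) consumed by the sample = 0.01122 - 0.006006 = 0.005212 mol.
n(NaOH) = 0.005212 / 1 = 0.005212 mol.
mass NaOH = 0.005212 x 40.00 = 0.2085 g, so %NaOH = 0.2085/0.2430 x 100 = 85.8%.

85.8%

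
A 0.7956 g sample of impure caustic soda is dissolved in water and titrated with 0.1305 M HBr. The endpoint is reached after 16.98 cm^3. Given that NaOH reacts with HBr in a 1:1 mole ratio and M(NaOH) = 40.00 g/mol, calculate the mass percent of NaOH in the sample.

n(HBr) = 0.1305 x 0.01698 = 0.002216 mol.
n(NaOH) = 0.002216 / 1 = 0.002216 mol.
mass of NaOH = 0.002216 x 40.00 = 0.08864 g.
% purity = 0.08864 / 0.7956 x 100 = 11.1%.

11.1%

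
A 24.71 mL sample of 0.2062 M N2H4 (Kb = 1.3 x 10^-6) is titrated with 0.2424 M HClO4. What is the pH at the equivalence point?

n(N2H4) = 0.2062 x 0.02471 = 0.005095 mol; V(HClO4) at equivalence = 0.005095/0.2424 = 0.02102 L.
At equivalence the base is fully converted to N2H5+; total volume = 0.04573 L, so [N2H5+] = 0.005095/0.04573 = 0.1114 M.
Ka(N2H5+) = Kw/Kb = 1.0e-14 / 1.3 x 10^-6 = 7.69e-9.
[H^+] = sqrt(Ka x [N2H5+]) = sqrt(7.69e-9 x 0.1114) = 2.93e-5 M.
pH = -log(2.93e-5) = 4.53.

4.53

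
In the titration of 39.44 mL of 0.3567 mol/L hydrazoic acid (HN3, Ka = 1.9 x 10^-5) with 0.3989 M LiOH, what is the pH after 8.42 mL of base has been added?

Initial n(HN3) = 0.3567 x 0.03944 = 0.01407 mol.
n(LiOH) added = 0.3989 x 0.008420 = 0.003359 mol, converting that many moles of HN3 to N3-.
Remaining n(HN3) = 0.01071 mol; n(N3-) = 0.003359 mol.
By Henderson-Hasselbalch, pH = pKa + log([A^-]/[HA]) = 4.72 + log(0.003359/0.01071) = 4.72 + (-0.50) = 4.22.

4.22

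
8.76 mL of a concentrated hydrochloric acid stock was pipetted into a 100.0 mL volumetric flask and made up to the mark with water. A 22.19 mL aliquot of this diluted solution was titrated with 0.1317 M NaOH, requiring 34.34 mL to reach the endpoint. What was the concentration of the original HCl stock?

n(NaOH) = 0.1317 x 0.03434 = 0.004523 mol.
n(HCl) in the aliquot = 0.004523 mol.
[diluted HCl] = 0.004523 / 0.02219 = 0.2038 M.
Dilution factor = 100.0/8.760 = 11.42, so [stock] = 0.2038 x 11.42 = 2.33 M.

2.33 M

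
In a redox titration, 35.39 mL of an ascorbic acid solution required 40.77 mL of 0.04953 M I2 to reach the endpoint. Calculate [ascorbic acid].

n(I2) = 0.04953 x 0.04077 = 0.002019 mol.
From the balanced equation, 1 mol I2 reacts with 1 mol ascorbic acid, so n(ascorbic acid) = 0.002019 x 1/1 = 0.002019 mol.
[ascorbic acid] = 0.002019 / 0.03539 L = 0.0571 M.

0.0571 M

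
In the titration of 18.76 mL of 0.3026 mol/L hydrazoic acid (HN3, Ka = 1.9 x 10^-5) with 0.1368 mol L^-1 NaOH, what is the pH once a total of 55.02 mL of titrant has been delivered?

12.40

n(acid) = 0.3026 x 0.01876 = 0.005677 mol; n(NaOH) added = 0.1368 x 0.05502 = 0.007527 mol.
Base is in excess by 0.007527 - 0.005677 = 0.001850 mol in a total volume of 0.07378 L.
[OH^-] = 0.001850/0.07378 = 0.02507 M, so pOH = 1.60 and pH = 14.00 - 1.60 = 12.40.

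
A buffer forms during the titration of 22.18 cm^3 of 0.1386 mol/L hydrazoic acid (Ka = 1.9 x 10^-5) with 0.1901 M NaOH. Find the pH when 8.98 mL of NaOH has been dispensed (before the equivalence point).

Initial n(HN3) = 0.1386 x 0.02218 = 0.003074 mol.
n(NaOH) added = 0.1901 x 0.008980 = 0.001707 mol, converting that many moles of HN3 to N3-.
Remaining n(HN3) = 0.001367 mol; n(N3-) = 0.001707 mol.
By Henderson-Hasselbalch, pH = pKa + log([A^-]/[HA]) = 4.72 + log(0.001707/0.001367) = 4.72 + (+0.10) = 4.82.

4.82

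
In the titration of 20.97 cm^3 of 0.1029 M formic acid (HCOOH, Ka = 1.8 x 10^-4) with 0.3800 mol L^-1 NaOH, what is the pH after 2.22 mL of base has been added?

3.55

Initial n(HCOOH) = 0.1029 x 0.02097 = 0.002158 mol.
n(NaOH) added = 0.3800 x 0.002220 = 0.0008436 mol, converting that many moles of HCOOH to HCOO-.
Remaining n(HCOOH) = 0.001314 mol; n(HCOO-) = 0.0008436 mol.
By Henderson-Hasselbalch, pH = pKa + log([A^-]/[HA]) = 3.74 + log(0.0008436/0.001314) = 3.74 + (-0.19) = 3.55.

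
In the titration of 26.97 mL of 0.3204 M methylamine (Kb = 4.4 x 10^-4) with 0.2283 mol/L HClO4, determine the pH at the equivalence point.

5.76

n(CH3NH2) = 0.3204 x 0.02697 = 0.008641 mol; V(HClO4) at equivalence = 0.008641/0.2283 = 0.03785 L.
At equivalence the base is fully converted to CH3NH3+; total volume = 0.06482 L, so [CH3NH3+] = 0.008641/0.06482 = 0.1333 M.
Ka(CH3NH3+) = Kw/Kb = 1.0e-14 / 4.4 x 10^-4 = 2.27e-11.
[H^+] = sqrt(Ka x [CH3NH3+]) = sqrt(2.27e-11 x 0.1333) = 1.74e-6 M.
pH = -log(1.74e-6) = 5.76.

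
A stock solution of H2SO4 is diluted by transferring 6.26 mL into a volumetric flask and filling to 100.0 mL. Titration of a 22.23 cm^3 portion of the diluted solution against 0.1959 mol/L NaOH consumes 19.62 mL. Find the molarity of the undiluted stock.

n(NaOH) = 0.1959 x 0.01962 = 0.003844 mol.
n(H2SO4) in the aliquot = 0.003844 x 1/2 = 0.001922 mol.
[diluted H2SO4] = 0.001922 / 0.02223 = 0.08645 M.
Dilution factor = 100.0/6.260 = 15.97, so [stock] = 0.08645 x 15.97 = 1.38 M.

1.38 M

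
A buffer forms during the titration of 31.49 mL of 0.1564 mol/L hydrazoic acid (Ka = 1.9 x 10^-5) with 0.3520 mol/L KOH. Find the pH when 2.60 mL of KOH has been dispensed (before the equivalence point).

Initial n(HN3) = 0.1564 x 0.03149 = 0.004925 mol.
n(KOH) added = 0.3520 x 0.002600 = 0.0009152 mol, converting that many moles of HN3 to N3-.
Remaining n(HN3) = 0.004010 mol; n(N3-) = 0.0009152 mol.
By Henderson-Hasselbalch, pH = pKa + log([A^-]/[HA]) = 4.72 + log(0.0009152/0.004010) = 4.72 + (-0.64) = 4.08.

4.08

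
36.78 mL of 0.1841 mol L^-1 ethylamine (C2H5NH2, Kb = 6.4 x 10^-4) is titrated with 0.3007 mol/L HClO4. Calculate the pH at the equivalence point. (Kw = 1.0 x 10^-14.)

5.87

n(C2H5NH2) = 0.1841 x 0.03678 = 0.006771 mol; V(HClO4) at equivalence = 0.006771/0.3007 = 0.02252 L.
At equivalence the base is fully converted to C2H5NH3+; total volume = 0.05930 L, so [C2H5NH3+] = 0.006771/0.05930 = 0.1142 M.
Ka(C2H5NH3+) = Kw/Kb = 1.0e-14 / 6.4 x 10^-4 = 1.56e-11.
[H^+] = sqrt(Ka x [C2H5NH3+]) = sqrt(1.56e-11 x 0.1142) = 1.34e-6 M.
pH = -log(1.34e-6) = 5.87.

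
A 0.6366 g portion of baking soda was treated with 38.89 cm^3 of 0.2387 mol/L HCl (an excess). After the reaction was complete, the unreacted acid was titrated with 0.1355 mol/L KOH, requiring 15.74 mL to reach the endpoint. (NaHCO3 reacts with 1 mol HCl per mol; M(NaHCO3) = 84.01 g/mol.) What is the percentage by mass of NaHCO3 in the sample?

Total n(HCl) added = 0.2387 x 0.03889 = 0.009283 mol.
n(KOH) used = 0.1355 x 0.01574 = 0.002133 mol, which equals the excess n(HCl).
So n(HCl) consumed by the sample = 0.009283 - 0.002133 = 0.007150 mol.
n(NaHCO3) = 0.007150 / 1 = 0.007150 mol.
mass NaHCO3 = 0.007150 x 84.01 = 0.6007 g, so %NaHCO3 = 0.6007/0.6366 x 100 = 94.4%.

94.4%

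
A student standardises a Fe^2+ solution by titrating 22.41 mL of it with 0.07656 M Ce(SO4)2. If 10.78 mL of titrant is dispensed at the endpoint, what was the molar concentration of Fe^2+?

0.0368 M

n(Ce(SO4)2) = 0.07656 x 0.01078 = 0.0008253 mol.
From the balanced equation, 1 mol Ce(SO4)2 reacts with 1 mol Fe^2+, so n(Fe^2+) = 0.0008253 x 1/1 = 0.0008253 mol.
[Fe^2+] = 0.0008253 / 0.02241 L = 0.0368 M.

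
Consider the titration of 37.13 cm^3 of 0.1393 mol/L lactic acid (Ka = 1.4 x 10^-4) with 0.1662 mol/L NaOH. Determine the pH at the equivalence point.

n(HC3H5O3) = 0.1393 x 0.03713 = 0.005172 mol; V(NaOH) at equivalence = 0.005172/0.1662 = 0.03112 L.
At equivalence all the acid is converted to C3H5O3-; total volume = 0.03713 + 0.03112 = 0.06825 L, so [C3H5O3-] = 0.005172/0.06825 = 0.07578 M.
Kb = Kw/Ka = 1.0e-14 / 1.4 x 10^-4 = 7.14e-11.
[OH^-] = sqrt(Kb x [C3H5O3-]) = sqrt(7.14e-11 x 0.07578) = 2.33e-6 M.
pOH = 5.63, so pH = 14.00 - 5.63 = 8.37.

8.37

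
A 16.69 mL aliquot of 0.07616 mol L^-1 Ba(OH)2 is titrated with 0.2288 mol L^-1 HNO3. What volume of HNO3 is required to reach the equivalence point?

n(Ba(OH)2) = 0.07616 mol/L x 0.01669 L = 0.001271 mol.
The neutralisation is 1 Ba(OH)2 : 2 HNO3, so n(HNO3) = 0.001271 x 2/1 = 0.002542 mol.
V(HNO3) = 0.002542 / 0.2288 = 0.01111 L = 11.1 mL.

11.1 mL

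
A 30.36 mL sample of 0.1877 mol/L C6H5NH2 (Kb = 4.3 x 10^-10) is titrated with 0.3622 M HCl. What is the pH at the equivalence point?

n(C6H5NH2) = 0.1877 x 0.03036 = 0.005699 mol; V(HCl) at equivalence = 0.005699/0.3622 = 0.01573 L.
At equivalence the base is fully converted to C6H5NH3+; total volume = 0.04609 L, so [C6H5NH3+] = 0.005699/0.04609 = 0.1236 M.
Ka(C6H5NH3+) = Kw/Kb = 1.0e-14 / 4.3 x 10^-10 = 2.33e-5.
[H^+] = sqrt(Ka x [C6H5NH3+]) = sqrt(2.33e-5 x 0.1236) = 0.00170 M.
pH = -log(0.00170) = 2.77.

2.77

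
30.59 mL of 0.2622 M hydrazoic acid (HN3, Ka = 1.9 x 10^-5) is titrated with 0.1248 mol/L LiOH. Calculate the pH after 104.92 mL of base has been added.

12.57

n(acid) = 0.2622 x 0.03059 = 0.008021 mol; n(LiOH) added = 0.1248 x 0.1049 = 0.01309 mol.
Base is in excess by 0.01309 - 0.008021 = 0.005073 mol in a total volume of 0.1355 L.
[OH^-] = 0.005073/0.1355 = 0.03744 M, so pOH = 1.43 and pH = 14.00 - 1.43 = 12.57.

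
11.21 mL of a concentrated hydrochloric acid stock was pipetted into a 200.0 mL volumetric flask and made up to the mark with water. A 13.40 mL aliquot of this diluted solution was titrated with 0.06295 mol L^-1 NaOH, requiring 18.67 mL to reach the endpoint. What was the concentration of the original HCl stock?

1.56 M

n(NaOH) = 0.06295 x 0.01867 = 0.001175 mol.
n(HCl) in the aliquot = 0.001175 mol.
[diluted HCl] = 0.001175 / 0.01340 = 0.08771 M.
Dilution factor = 200.0/11.21 = 17.84, so [stock] = 0.08771 x 17.84 = 1.56 M.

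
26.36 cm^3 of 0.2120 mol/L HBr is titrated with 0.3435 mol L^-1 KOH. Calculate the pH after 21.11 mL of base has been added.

n(acid) = 0.2120 x 0.02636 = 0.005588 mol; n(KOH) added = 0.3435 x 0.02111 = 0.007251 mol.
Base is in excess by 0.007251 - 0.005588 = 0.001663 mol in a total volume of 0.04747 L.
[OH^-] = 0.001663/0.04747 = 0.03503 M, so pOH = 1.46 and pH = 14.00 - 1.46 = 12.54.

12.54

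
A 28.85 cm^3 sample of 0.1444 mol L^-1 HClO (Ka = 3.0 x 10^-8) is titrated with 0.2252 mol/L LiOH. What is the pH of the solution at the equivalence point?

10.23

n(HClO) = 0.1444 x 0.02885 = 0.004166 mol; V(LiOH) at equivalence = 0.004166/0.2252 = 0.01850 L.
At equivalence all the acid is converted to ClO-; total volume = 0.02885 + 0.01850 = 0.04735 L, so [ClO-] = 0.004166/0.04735 = 0.08798 M.
Kb = Kw/Ka = 1.0e-14 / 3.0 x 10^-8 = 3.33e-7.
[OH^-] = sqrt(Kb x [ClO-]) = sqrt(3.33e-7 x 0.08798) = 0.000171 M.
pOH = 3.77, so pH = 14.00 - 3.77 = 10.23.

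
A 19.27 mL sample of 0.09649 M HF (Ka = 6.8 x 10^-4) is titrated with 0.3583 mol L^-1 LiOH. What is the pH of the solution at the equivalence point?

n(HF) = 0.09649 x 0.01927 = 0.001859 mol; V(LiOH) at equivalence = 0.001859/0.3583 = 0.005189 L.
At equivalence all the acid is converted to F-; total volume = 0.01927 + 0.005189 = 0.02446 L, so [F-] = 0.001859/0.02446 = 0.07602 M.
Kb = Kw/Ka = 1.0e-14 / 6.8 x 10^-4 = 1.47e-11.
[OH^-] = sqrt(Kb x [F-]) = sqrt(1.47e-11 x 0.07602) = 1.06e-6 M.
pOH = 5.98, so pH = 14.00 - 5.98 = 8.02.

8.02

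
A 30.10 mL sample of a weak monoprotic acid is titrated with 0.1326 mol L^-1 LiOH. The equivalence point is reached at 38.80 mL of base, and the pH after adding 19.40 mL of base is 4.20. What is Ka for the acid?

6.3 x 10^-5

19.40 mL is half of the equivalence volume, so this is the half-equivalence point where [HA] = [A^-].
At half-equivalence pH = pKa, so pKa = 4.20.
Ka = 10^(-4.20) = 6.3 x 10^-5.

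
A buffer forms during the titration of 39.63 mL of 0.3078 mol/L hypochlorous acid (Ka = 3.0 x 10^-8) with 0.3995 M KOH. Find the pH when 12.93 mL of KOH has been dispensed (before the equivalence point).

7.39

Initial n(HClO) = 0.3078 x 0.03963 = 0.01220 mol.
n(KOH) added = 0.3995 x 0.01293 = 0.005166 mol, converting that many moles of HClO to ClO-.
Remaining n(HClO) = 0.007033 mol; n(ClO-) = 0.005166 mol.
By Henderson-Hasselbalch, pH = pKa + log([A^-]/[HA]) = 7.52 + log(0.005166/0.007033) = 7.52 + (-0.13) = 7.39.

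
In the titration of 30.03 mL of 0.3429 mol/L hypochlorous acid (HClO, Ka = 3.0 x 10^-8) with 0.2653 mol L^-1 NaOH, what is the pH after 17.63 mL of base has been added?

Initial n(HClO) = 0.3429 x 0.03003 = 0.01030 mol.
n(NaOH) added = 0.2653 x 0.01763 = 0.004677 mol, converting that many moles of HClO to ClO-.
Remaining n(HClO) = 0.005620 mol; n(ClO-) = 0.004677 mol.
By Henderson-Hasselbalch, pH = pKa + log([A^-]/[HA]) = 7.52 + log(0.004677/0.005620) = 7.52 + (-0.08) = 7.44.

7.44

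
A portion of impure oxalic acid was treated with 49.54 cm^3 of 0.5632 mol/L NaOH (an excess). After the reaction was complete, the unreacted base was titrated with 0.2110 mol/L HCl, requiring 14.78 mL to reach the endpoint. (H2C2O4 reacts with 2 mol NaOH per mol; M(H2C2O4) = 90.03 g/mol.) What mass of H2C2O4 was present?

1.12 g

Total n(NaOH) added = 0.5632 x 0.04954 = 0.02790 mol.
n(HCl) used = 0.2110 x 0.01478 = 0.003119 mol, which equals the excess n(NaOH).
So n(NaOH) consumed by the sample = 0.02790 - 0.003119 = 0.02478 mol.
n(H2C2O4) = 0.02478 / 2 = 0.01239 mol.
mass = 0.01239 mol x 90.03 g/mol = 1.12 g.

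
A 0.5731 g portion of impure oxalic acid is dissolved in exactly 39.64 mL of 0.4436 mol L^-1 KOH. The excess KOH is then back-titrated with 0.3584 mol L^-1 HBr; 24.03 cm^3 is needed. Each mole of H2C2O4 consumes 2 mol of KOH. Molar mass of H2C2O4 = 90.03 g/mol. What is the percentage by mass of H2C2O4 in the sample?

Total n(KOH) added = 0.4436 x 0.03964 = 0.01758 mol.
n(HBr) used = 0.3584 x 0.02403 = 0.008612 mol, which equals the excess n(KOH).
So n(KOH) consumed by the sample = 0.01758 - 0.008612 = 0.008972 mol.
n(H2C2O4) = 0.008972 / 2 = 0.004486 mol.
mass H2C2O4 = 0.004486 x 90.03 = 0.4039 g, so %H2C2O4 = 0.4039/0.5731 x 100 = 70.5%.

70.5%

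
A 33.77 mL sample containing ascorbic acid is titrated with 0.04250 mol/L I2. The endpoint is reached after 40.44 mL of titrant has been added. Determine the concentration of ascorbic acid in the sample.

0.0509 M

n(I2) = 0.04250 x 0.04044 = 0.001719 mol.
From the balanced equation, 1 mol I2 reacts with 1 mol ascorbic acid, so n(ascorbic acid) = 0.001719 x 1/1 = 0.001719 mol.
[ascorbic acid] = 0.001719 / 0.03377 L = 0.0509 M.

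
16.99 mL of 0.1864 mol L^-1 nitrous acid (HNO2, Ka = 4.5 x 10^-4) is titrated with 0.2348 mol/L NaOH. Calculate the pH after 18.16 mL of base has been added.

n(acid) = 0.1864 x 0.01699 = 0.003167 mol; n(NaOH) added = 0.2348 x 0.01816 = 0.004264 mol.
Base is in excess by 0.004264 - 0.003167 = 0.001097 mol in a total volume of 0.03515 L.
[OH^-] = 0.001097/0.03515 = 0.03121 M, so pOH = 1.51 and pH = 14.00 - 1.51 = 12.49.

12.49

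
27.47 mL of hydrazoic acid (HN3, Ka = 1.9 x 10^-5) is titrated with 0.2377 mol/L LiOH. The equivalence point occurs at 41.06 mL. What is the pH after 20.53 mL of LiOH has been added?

4.72

20.53 mL is exactly half the equivalence volume (41.06/2), i.e. the half-equivalence point.
There, n(HA) = n(A^-), so pH = pKa = -log(1.9 x 10^-5) = 4.72.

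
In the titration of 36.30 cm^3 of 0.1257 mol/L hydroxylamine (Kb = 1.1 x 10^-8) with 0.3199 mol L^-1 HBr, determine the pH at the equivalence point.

3.54

n(NH2OH) = 0.1257 x 0.03630 = 0.004563 mol; V(HBr) at equivalence = 0.004563/0.3199 = 0.01426 L.
At equivalence the base is fully converted to NH3OH+; total volume = 0.05056 L, so [NH3OH+] = 0.004563/0.05056 = 0.09024 M.
Ka(NH3OH+) = Kw/Kb = 1.0e-14 / 1.1 x 10^-8 = 9.09e-7.
[H^+] = sqrt(Ka x [NH3OH+]) = sqrt(9.09e-7 x 0.09024) = 0.000286 M.
pH = -log(0.000286) = 3.54.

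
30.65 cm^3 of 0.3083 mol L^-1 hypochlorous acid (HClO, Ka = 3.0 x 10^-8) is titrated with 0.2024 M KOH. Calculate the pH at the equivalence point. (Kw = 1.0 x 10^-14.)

n(HClO) = 0.3083 x 0.03065 = 0.009449 mol; V(KOH) at equivalence = 0.009449/0.2024 = 0.04669 L.
At equivalence all the acid is converted to ClO-; total volume = 0.03065 + 0.04669 = 0.07734 L, so [ClO-] = 0.009449/0.07734 = 0.1222 M.
Kb = Kw/Ka = 1.0e-14 / 3.0 x 10^-8 = 3.33e-7.
[OH^-] = sqrt(Kb x [ClO-]) = sqrt(3.33e-7 x 0.1222) = 0.000202 M.
pOH = 3.70, so pH = 14.00 - 3.70 = 10.30.

10.30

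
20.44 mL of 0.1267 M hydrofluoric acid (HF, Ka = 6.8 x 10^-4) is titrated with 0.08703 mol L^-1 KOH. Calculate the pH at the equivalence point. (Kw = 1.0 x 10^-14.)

n(HF) = 0.1267 x 0.02044 = 0.002590 mol; V(KOH) at equivalence = 0.002590/0.08703 = 0.02976 L.
At equivalence all the acid is converted to F-; total volume = 0.02044 + 0.02976 = 0.05020 L, so [F-] = 0.002590/0.05020 = 0.05159 M.
Kb = Kw/Ka = 1.0e-14 / 6.8 x 10^-4 = 1.47e-11.
[OH^-] = sqrt(Kb x [F-]) = sqrt(1.47e-11 x 0.05159) = 8.71e-7 M.
pOH = 6.06, so pH = 14.00 - 6.06 = 7.94.

7.94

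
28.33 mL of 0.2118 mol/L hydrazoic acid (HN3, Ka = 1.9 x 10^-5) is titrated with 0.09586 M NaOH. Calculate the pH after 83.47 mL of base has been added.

12.25

n(acid) = 0.2118 x 0.02833 = 0.006000 mol; n(NaOH) added = 0.09586 x 0.08347 = 0.008001 mol.
Base is in excess by 0.008001 - 0.006000 = 0.002001 mol in a total volume of 0.1118 L.
[OH^-] = 0.002001/0.1118 = 0.01790 M, so pOH = 1.75 and pH = 14.00 - 1.75 = 12.25.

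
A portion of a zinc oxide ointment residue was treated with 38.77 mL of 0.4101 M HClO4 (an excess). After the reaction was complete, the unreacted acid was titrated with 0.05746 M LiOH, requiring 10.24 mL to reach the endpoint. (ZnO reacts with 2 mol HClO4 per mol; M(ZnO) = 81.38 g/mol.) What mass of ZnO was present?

0.623 g

Total n(HClO4) added = 0.4101 x 0.03877 = 0.01590 mol.
n(LiOH) used = 0.05746 x 0.01024 = 0.0005884 mol, which equals the excess n(HClO4).
So n(HClO4) consumed by the sample = 0.01590 - 0.0005884 = 0.01531 mol.
n(ZnO) = 0.01531 / 2 = 0.007656 mol.
mass = 0.007656 mol x 81.38 g/mol = 0.623 g.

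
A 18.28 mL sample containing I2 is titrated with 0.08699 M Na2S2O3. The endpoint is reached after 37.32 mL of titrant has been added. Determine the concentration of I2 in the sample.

n(Na2S2O3) = 0.08699 x 0.03732 = 0.003246 mol.
From the balanced equation, 2 mol Na2S2O3 reacts with 1 mol I2, so n(I2) = 0.003246 x 1/2 = 0.001623 mol.
[I2] = 0.001623 / 0.01828 L = 0.0888 M.

0.0888 M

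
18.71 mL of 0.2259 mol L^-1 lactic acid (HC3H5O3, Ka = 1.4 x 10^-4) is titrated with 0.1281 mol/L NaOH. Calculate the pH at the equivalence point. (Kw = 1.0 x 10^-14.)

8.38

n(HC3H5O3) = 0.2259 x 0.01871 = 0.004227 mol; V(NaOH) at equivalence = 0.004227/0.1281 = 0.03299 L.
At equivalence all the acid is converted to C3H5O3-; total volume = 0.01871 + 0.03299 = 0.05170 L, so [C3H5O3-] = 0.004227/0.05170 = 0.08175 M.
Kb = Kw/Ka = 1.0e-14 / 1.4 x 10^-4 = 7.14e-11.
[OH^-] = sqrt(Kb x [C3H5O3-]) = sqrt(7.14e-11 x 0.08175) = 2.42e-6 M.
pOH = 5.62, so pH = 14.00 - 5.62 = 8.38.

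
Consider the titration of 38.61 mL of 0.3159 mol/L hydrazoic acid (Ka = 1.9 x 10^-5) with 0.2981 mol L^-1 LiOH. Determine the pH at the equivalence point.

8.95

n(HN3) = 0.3159 x 0.03861 = 0.01220 mol; V(LiOH) at equivalence = 0.01220/0.2981 = 0.04092 L.
At equivalence all the acid is converted to N3-; total volume = 0.03861 + 0.04092 = 0.07953 L, so [N3-] = 0.01220/0.07953 = 0.1534 M.
Kb = Kw/Ka = 1.0e-14 / 1.9 x 10^-5 = 5.26e-10.
[OH^-] = sqrt(Kb x [N3-]) = sqrt(5.26e-10 x 0.1534) = 8.98e-6 M.
pOH = 5.05, so pH = 14.00 - 5.05 = 8.95.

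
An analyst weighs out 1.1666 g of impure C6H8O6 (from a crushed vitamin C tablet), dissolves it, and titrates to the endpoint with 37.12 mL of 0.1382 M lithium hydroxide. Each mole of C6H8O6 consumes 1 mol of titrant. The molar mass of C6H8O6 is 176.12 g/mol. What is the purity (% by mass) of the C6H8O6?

n(LiOH) = 0.1382 x 0.03712 = 0.005130 mol.
n(C6H8O6) = 0.005130 / 1 = 0.005130 mol.
mass of C6H8O6 = 0.005130 x 176.12 = 0.9035 g.
% purity = 0.9035 / 1.1666 x 100 = 77.4%.

77.4%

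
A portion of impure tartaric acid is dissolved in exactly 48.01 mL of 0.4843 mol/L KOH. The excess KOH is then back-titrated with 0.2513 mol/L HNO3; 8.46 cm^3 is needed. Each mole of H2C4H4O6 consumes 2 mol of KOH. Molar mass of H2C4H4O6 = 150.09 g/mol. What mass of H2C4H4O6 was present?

1.59 g

Total n(KOH) added = 0.4843 x 0.04801 = 0.02325 mol.
n(HNO3) used = 0.2513 x 0.008460 = 0.002126 mol, which equals the excess n(KOH).
So n(KOH) consumed by the sample = 0.02325 - 0.002126 = 0.02113 mol.
n(H2C4H4O6) = 0.02113 / 2 = 0.01056 mol.
mass = 0.01056 mol x 150.09 g/mol = 1.59 g.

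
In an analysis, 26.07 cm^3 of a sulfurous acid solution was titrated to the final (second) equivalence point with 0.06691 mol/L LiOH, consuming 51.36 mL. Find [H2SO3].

n(LiOH) = 0.06691 x 0.05136 = 0.003436 mol.
At the final (second) equivalence point, 2 mol OH^- react per mol H2SO3, so n(H2SO3) = 0.003436 / 2 = 0.001718 mol.
[H2SO3] = 0.001718 / 0.02607 L = 0.0659 M.

0.0659 M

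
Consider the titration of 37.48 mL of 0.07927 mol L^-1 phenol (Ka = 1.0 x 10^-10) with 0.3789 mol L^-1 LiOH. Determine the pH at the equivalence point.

n(C6H5OH) = 0.07927 x 0.03748 = 0.002971 mol; V(LiOH) at equivalence = 0.002971/0.3789 = 0.007841 L.
At equivalence all the acid is converted to C6H5O-; total volume = 0.03748 + 0.007841 = 0.04532 L, so [C6H5O-] = 0.002971/0.04532 = 0.06556 M.
Kb = Kw/Ka = 1.0e-14 / 1.0 x 10^-10 = 0.000100.
[OH^-] = sqrt(Kb x [C6H5O-]) = sqrt(0.000100 x 0.06556) = 0.00256 M.
pOH = 2.59, so pH = 14.00 - 2.59 = 11.41.

11.41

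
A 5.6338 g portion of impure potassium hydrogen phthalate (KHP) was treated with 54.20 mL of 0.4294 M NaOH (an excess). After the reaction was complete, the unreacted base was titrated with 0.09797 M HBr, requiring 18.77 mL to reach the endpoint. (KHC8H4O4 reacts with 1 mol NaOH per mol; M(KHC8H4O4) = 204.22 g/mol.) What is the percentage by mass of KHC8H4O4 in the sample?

Total n(NaOH) added = 0.4294 x 0.05420 = 0.02327 mol.
n(HBr) used = 0.09797 x 0.01877 = 0.001839 mol, which equals the excess n(NaOH).
So n(NaOH) consumed by the sample = 0.02327 - 0.001839 = 0.02143 mol.
n(KHC8H4O4) = 0.02143 / 1 = 0.02143 mol.
mass KHC8H4O4 = 0.02143 x 204.22 = 4.377 g, so %KHC8H4O4 = 4.377/5.6338 x 100 = 77.7%.

77.7%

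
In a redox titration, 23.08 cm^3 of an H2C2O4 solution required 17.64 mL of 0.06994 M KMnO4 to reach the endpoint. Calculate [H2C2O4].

0.134 M

n(KMnO4) = 0.06994 x 0.01764 = 0.001234 mol.
From the balanced equation, 2 mol KMnO4 reacts with 5 mol H2C2O4, so n(H2C2O4) = 0.001234 x 5/2 = 0.003084 mol.
[H2C2O4] = 0.003084 / 0.02308 L = 0.134 M.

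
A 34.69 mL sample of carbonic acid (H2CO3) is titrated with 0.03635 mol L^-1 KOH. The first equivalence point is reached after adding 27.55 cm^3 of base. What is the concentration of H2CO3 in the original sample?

n(KOH) = 0.03635 x 0.02755 = 0.001001 mol.
At the first equivalence point, 1 mol OH^- react per mol H2CO3, so n(H2CO3) = 0.001001 / 1 = 0.001001 mol.
[H2CO3] = 0.001001 / 0.03469 L = 0.0289 M.

0.0289 M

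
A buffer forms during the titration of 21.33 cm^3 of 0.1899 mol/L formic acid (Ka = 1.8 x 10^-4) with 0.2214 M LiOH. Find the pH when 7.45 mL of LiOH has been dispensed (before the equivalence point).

Initial n(HCOOH) = 0.1899 x 0.02133 = 0.004051 mol.
n(LiOH) added = 0.2214 x 0.007450 = 0.001649 mol, converting that many moles of HCOOH to HCOO-.
Remaining n(HCOOH) = 0.002401 mol; n(HCOO-) = 0.001649 mol.
By Henderson-Hasselbalch, pH = pKa + log([A^-]/[HA]) = 3.74 + log(0.001649/0.002401) = 3.74 + (-0.16) = 3.58.

3.58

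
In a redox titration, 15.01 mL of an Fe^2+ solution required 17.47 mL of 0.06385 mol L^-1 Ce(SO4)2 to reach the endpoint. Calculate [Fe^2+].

0.0743 M

n(Ce(SO4)2) = 0.06385 x 0.01747 = 0.001115 mol.
From the balanced equation, 1 mol Ce(SO4)2 reacts with 1 mol Fe^2+, so n(Fe^2+) = 0.001115 x 1/1 = 0.001115 mol.
[Fe^2+] = 0.001115 / 0.01501 L = 0.0743 M.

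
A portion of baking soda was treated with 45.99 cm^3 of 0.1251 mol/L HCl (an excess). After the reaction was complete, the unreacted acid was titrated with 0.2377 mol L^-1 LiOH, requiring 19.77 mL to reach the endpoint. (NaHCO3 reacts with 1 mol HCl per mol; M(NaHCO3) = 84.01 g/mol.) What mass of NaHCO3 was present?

Total n(HCl) added = 0.1251 x 0.04599 = 0.005753 mol.
n(LiOH) used = 0.2377 x 0.01977 = 0.004699 mol, which equals the excess n(HCl).
So n(HCl) consumed by the sample = 0.005753 - 0.004699 = 0.001054 mol.
n(NaHCO3) = 0.001054 / 1 = 0.001054 mol.
mass = 0.001054 mol x 84.01 g/mol = 0.0885 g.

0.0885 g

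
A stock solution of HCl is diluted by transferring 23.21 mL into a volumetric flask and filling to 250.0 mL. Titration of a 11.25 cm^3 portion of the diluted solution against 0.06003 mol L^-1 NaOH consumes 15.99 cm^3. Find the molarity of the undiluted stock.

n(NaOH) = 0.06003 x 0.01599 = 0.0009599 mol.
n(HCl) in the aliquot = 0.0009599 mol.
[diluted HCl] = 0.0009599 / 0.01125 = 0.08532 M.
Dilution factor = 250.0/23.21 = 10.77, so [stock] = 0.08532 x 10.77 = 0.919 M.

0.919 M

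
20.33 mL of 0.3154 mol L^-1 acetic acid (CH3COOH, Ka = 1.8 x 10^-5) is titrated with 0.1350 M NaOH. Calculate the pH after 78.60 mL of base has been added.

n(acid) = 0.3154 x 0.02033 = 0.006412 mol; n(NaOH) added = 0.1350 x 0.07860 = 0.01061 mol.
Base is in excess by 0.01061 - 0.006412 = 0.004199 mol in a total volume of 0.09893 L.
[OH^-] = 0.004199/0.09893 = 0.04244 M, so pOH = 1.37 and pH = 14.00 - 1.37 = 12.63.

12.63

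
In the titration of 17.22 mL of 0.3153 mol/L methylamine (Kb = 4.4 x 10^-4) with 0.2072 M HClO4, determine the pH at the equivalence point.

5.77

n(CH3NH2) = 0.3153 x 0.01722 = 0.005429 mol; V(HClO4) at equivalence = 0.005429/0.2072 = 0.02620 L.
At equivalence the base is fully converted to CH3NH3+; total volume = 0.04342 L, so [CH3NH3+] = 0.005429/0.04342 = 0.1250 M.
Ka(CH3NH3+) = Kw/Kb = 1.0e-14 / 4.4 x 10^-4 = 2.27e-11.
[H^+] = sqrt(Ka x [CH3NH3+]) = sqrt(2.27e-11 x 0.1250) = 1.69e-6 M.
pH = -log(1.69e-6) = 5.77.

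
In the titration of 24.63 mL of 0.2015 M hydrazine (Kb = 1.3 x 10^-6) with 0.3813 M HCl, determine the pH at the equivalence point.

4.50

n(N2H4) = 0.2015 x 0.02463 = 0.004963 mol; V(HCl) at equivalence = 0.004963/0.3813 = 0.01302 L.
At equivalence the base is fully converted to N2H5+; total volume = 0.03765 L, so [N2H5+] = 0.004963/0.03765 = 0.1318 M.
Ka(N2H5+) = Kw/Kb = 1.0e-14 / 1.3 x 10^-6 = 7.69e-9.
[H^+] = sqrt(Ka x [N2H5+]) = sqrt(7.69e-9 x 0.1318) = 3.18e-5 M.
pH = -log(3.18e-5) = 4.50.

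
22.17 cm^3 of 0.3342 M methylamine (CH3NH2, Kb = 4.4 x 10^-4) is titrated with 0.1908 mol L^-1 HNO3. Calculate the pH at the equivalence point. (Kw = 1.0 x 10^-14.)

n(CH3NH2) = 0.3342 x 0.02217 = 0.007409 mol; V(HNO3) at equivalence = 0.007409/0.1908 = 0.03883 L.
At equivalence the base is fully converted to CH3NH3+; total volume = 0.06100 L, so [CH3NH3+] = 0.007409/0.06100 = 0.1215 M.
Ka(CH3NH3+) = Kw/Kb = 1.0e-14 / 4.4 x 10^-4 = 2.27e-11.
[H^+] = sqrt(Ka x [CH3NH3+]) = sqrt(2.27e-11 x 0.1215) = 1.66e-6 M.
pH = -log(1.66e-6) = 5.78.

5.78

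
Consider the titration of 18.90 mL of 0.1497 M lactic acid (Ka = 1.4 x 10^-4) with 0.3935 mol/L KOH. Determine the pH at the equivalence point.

8.44

n(HC3H5O3) = 0.1497 x 0.01890 = 0.002829 mol; V(KOH) at equivalence = 0.002829/0.3935 = 0.007190 L.
At equivalence all the acid is converted to C3H5O3-; total volume = 0.01890 + 0.007190 = 0.02609 L, so [C3H5O3-] = 0.002829/0.02609 = 0.1084 M.
Kb = Kw/Ka = 1.0e-14 / 1.4 x 10^-4 = 7.14e-11.
[OH^-] = sqrt(Kb x [C3H5O3-]) = sqrt(7.14e-11 x 0.1084) = 2.78e-6 M.
pOH = 5.56, so pH = 14.00 - 5.56 = 8.44.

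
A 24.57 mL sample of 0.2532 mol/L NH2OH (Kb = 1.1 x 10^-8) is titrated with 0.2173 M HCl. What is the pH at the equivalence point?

3.49

n(NH2OH) = 0.2532 x 0.02457 = 0.006221 mol; V(HCl) at equivalence = 0.006221/0.2173 = 0.02863 L.
At equivalence the base is fully converted to NH3OH+; total volume = 0.05320 L, so [NH3OH+] = 0.006221/0.05320 = 0.1169 M.
Ka(NH3OH+) = Kw/Kb = 1.0e-14 / 1.1 x 10^-8 = 9.09e-7.
[H^+] = sqrt(Ka x [NH3OH+]) = sqrt(9.09e-7 x 0.1169) = 0.000326 M.
pH = -log(0.000326) = 3.49.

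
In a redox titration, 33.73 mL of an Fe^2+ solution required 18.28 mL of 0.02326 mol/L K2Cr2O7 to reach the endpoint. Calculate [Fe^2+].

n(K2Cr2O7) = 0.02326 x 0.01828 = 0.0004252 mol.
From the balanced equation, 1 mol K2Cr2O7 reacts with 6 mol Fe^2+, so n(Fe^2+) = 0.0004252 x 6/1 = 0.002551 mol.
[Fe^2+] = 0.002551 / 0.03373 L = 0.0756 M.

0.0756 M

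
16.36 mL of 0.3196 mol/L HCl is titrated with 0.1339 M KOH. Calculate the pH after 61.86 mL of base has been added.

n(acid) = 0.3196 x 0.01636 = 0.005229 mol; n(KOH) added = 0.1339 x 0.06186 = 0.008283 mol.
Base is in excess by 0.008283 - 0.005229 = 0.003054 mol in a total volume of 0.07822 L.
[OH^-] = 0.003054/0.07822 = 0.03905 M, so pOH = 1.41 and pH = 14.00 - 1.41 = 12.59.

12.59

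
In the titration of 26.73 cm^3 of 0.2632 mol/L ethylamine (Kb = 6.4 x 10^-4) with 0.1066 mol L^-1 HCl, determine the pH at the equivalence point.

n(C2H5NH2) = 0.2632 x 0.02673 = 0.007035 mol; V(HCl) at equivalence = 0.007035/0.1066 = 0.06600 L.
At equivalence the base is fully converted to C2H5NH3+; total volume = 0.09273 L, so [C2H5NH3+] = 0.007035/0.09273 = 0.07587 M.
Ka(C2H5NH3+) = Kw/Kb = 1.0e-14 / 6.4 x 10^-4 = 1.56e-11.
[H^+] = sqrt(Ka x [C2H5NH3+]) = sqrt(1.56e-11 x 0.07587) = 1.09e-6 M.
pH = -log(1.09e-6) = 5.96.

5.96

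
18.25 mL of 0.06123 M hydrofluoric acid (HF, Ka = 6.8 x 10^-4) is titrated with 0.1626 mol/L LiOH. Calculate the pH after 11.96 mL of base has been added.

12.44

n(acid) = 0.06123 x 0.01825 = 0.001117 mol; n(LiOH) added = 0.1626 x 0.01196 = 0.001945 mol.
Base is in excess by 0.001945 - 0.001117 = 0.0008272 mol in a total volume of 0.03021 L.
[OH^-] = 0.0008272/0.03021 = 0.02738 M, so pOH = 1.56 and pH = 14.00 - 1.56 = 12.44.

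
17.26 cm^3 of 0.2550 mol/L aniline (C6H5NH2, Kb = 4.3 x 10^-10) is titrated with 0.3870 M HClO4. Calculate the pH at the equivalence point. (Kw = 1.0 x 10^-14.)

n(C6H5NH2) = 0.2550 x 0.01726 = 0.004401 mol; V(HClO4) at equivalence = 0.004401/0.3870 = 0.01137 L.
At equivalence the base is fully converted to C6H5NH3+; total volume = 0.02863 L, so [C6H5NH3+] = 0.004401/0.02863 = 0.1537 M.
Ka(C6H5NH3+) = Kw/Kb = 1.0e-14 / 4.3 x 10^-10 = 2.33e-5.
[H^+] = sqrt(Ka x [C6H5NH3+]) = sqrt(2.33e-5 x 0.1537) = 0.00189 M.
pH = -log(0.00189) = 2.72.

2.72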